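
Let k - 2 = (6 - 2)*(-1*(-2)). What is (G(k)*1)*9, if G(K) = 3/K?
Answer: 27/10 ≈ 2.7000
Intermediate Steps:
k = 10 (k = 2 + (6 - 2)*(-1*(-2)) = 2 + 4*2 = 2 + 8 = 10)
(G(k)*1)*9 = ((3/10)*1)*9 = (3/10)*9 = 27/10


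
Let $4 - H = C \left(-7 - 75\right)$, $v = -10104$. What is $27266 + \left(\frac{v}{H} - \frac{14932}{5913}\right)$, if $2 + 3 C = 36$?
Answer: $\frac{56400719743}{2069550} \approx 27253.0$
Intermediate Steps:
$C = \frac{34}{3}$ ($C = - \frac{2}{3} + \frac{1}{3} \cdot 36 = - \frac{2}{3} + 12 = \frac{34}{3} \approx 11.333$)
$H = \frac{2800}{3}$ ($H = 4 - \frac{34 \left(-7 - 75\right)}{3} = 4 - \frac{34}{3} \left(-82\right) = 4 - - \frac{2788}{3} = 4 + \frac{2788}{3} = \frac{2800}{3} \approx 933.33$)
$27266 + \left(\frac{v}{H} - \frac{14932}{5913}\right) = 27266 - \left(\frac{3789}{350} + \frac{14932}{5913}\right) = 27266 - \frac{27630557}{2069550} = \frac{56400719743}{2069550}$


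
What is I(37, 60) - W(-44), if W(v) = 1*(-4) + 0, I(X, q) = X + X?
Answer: 78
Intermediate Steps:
I(X, q) = 2*X
W(v) = -4 (W(v) = -4 + 0 = -4)
I(37, 60) - W(-44) = 2*37 - 1*(-4) = 74 + 4 = 78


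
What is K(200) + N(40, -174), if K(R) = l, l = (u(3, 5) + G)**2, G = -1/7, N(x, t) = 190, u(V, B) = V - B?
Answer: 9535/49 ≈ 194.59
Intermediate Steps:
G = -1/7 (G = -1*1/7 = -1/7 ≈ -0.14286)
l = 225/49 (l = ((3 - 1*5) - 1/7)**2 = ((3 - 5) - 1/7)**2 = (-2 - 1/7)**2 = (-15/7)**2 = 225/49 ≈ 4.5918)
K(R) = 225/49
K(200) + N(40, -174) = 225/49 + 190 = 9535/49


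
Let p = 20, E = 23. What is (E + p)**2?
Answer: 1849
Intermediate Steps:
(E + p)**2 = (23 + 20)**2 = 43**2 = 1849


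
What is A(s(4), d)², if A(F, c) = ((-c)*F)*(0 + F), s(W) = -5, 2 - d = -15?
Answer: 180625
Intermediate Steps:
d = 17 (d = 2 - 1*(-15) = 2 + 15 = 17)
A(F, c) = -c*F² (A(F, c) = (-F*c)*F = -c*F²)
A(s(4), d)² = (-1*17*(-5)²)² = (-1*17*25)² = (-425)² = 180625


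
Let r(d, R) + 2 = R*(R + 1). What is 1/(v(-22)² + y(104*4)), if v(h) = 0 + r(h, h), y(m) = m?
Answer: 1/212016 ≈ 4.7166e-6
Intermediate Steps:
r(d, R) = -2 + R*(1 + R) (r(d, R) = -2 + R*(R + 1) = -2 + R*(1 + R))
v(h) = -2 + h + h² (v(h) = 0 + (-2 + h + h²) = -2 + h + h²)
1/(v(-22)² + y(104*4)) = 1/((-2 - 22 + (-22)²)² + 104*4) = 1/((-2 - 22 + 484)² + 416) = 1/(460² + 416) = 1/(211600 + 416) = 1/212016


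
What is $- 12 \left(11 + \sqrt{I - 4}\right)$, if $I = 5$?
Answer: $-144$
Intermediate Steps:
$- 12 \left(11 + \sqrt{I - 4}\right) = - 12 \left(11 + \sqrt{5 - 4}\right) = - 12 \left(11 + \sqrt{1}\right) = - 12 \left(11 + 1\right) = \left(-12\right) 12 = -144$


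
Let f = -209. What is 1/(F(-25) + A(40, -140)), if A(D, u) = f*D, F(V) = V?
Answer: -1/8385 ≈ -0.00011926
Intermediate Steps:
A(D, u) = -209*D
1/(F(-25) + A(40, -140)) = 1/(-25 - 209*40) = 1/(-25 - 8360) = 1/(-8385) = -1/8385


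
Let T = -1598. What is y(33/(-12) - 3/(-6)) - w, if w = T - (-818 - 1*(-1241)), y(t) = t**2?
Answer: 32417/16 ≈ 2026.1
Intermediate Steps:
w = -2021 (w = -1598 - (-818 - 1*(-1241)) = -1598 - (-818 + 1241) = -1598 - 1*423 = -1598 - 423 = -2021)
y(33/(-12) - 3/(-6)) - w = (33/(-12) - 3/(-6))**2 - 1*(-2021) = (33*(-1/12) - 3*(-1/6))**2 + 2021 = (-11/4 + 1/2)**2 + 2021 = (-9/4)**2 + 2021 = 81/16 + 2021 = 32417/16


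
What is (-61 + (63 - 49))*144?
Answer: -6768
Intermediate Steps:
(-61 + (63 - 49))*144 = (-61 + 14)*144 = -47*144 = -6768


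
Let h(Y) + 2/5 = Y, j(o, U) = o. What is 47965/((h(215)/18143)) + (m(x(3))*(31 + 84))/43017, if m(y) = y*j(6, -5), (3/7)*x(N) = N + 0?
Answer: 62391069524055/15385747 ≈ 4.0551e+6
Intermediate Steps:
x(N) = 7*N/3 (x(N) = 7*(N + 0)/3 = 7*N/3)
m(y) = 6*y (m(y) = y*6 = 6*y)
h(Y) = -2/5 + Y
47965/((h(215)/18143)) + (m(x(3))*(31 + 84))/43017 = 47965/(((-2/5 + 215)/18143)) + ((6*((7/3)*3))*(31 + 84))/43017 = 47965/(((1073/5)*(1/18143))) + ((6*7)*115)*(1/43017) = 47965/(1073/90715) + (42*115)*(1/43017) = 47965*(90715/1073) + 4830*(1/43017) = 4351144975/1073 + 1610/14339 = 62391069524055/15385747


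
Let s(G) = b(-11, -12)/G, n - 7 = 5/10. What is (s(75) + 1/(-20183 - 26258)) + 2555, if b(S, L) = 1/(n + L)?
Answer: 80093216068/31347675 ≈ 2555.0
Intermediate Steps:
n = 15/2 (n = 7 + 5/10 = 7 + 5*(⅒) = 7 + ½ = 15/2 ≈ 7.5000)
b(S, L) = 1/(15/2 + L)
s(G) = -2/(9*G) (s(G) = (2/(15 + 2*(-12)))/G = (2/(15 - 24))/G = (2/(-9))/G = (2*(-⅑))/G = -2/(9*G))
(s(75) + 1/(-20183 - 26258)) + 2555 = (-2/9/75 + 1/(-20183 - 26258)) + 2555 = (-2/9*1/75 + 1/(-46441)) + 2555 = (-2/675 - 1/46441) + 2555 = -93557/31347675 + 2555 = 80093216068/31347675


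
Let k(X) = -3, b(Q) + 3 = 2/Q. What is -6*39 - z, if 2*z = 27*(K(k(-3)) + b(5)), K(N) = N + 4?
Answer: -1062/5 ≈ -212.40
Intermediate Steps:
b(Q) = -3 + 2/Q
K(N) = 4 + N
z = -108/5 (z = (27*((4 - 3) + (-3 + 2/5)))/2 = (27*(1 + (-3 + 2*(⅕))))/2 = (27*(1 + (-3 + ⅖)))/2 = (27*(1 - 13/5))/2 = (27*(-8/5))/2 = (½)*(-216/5) = -108/5 ≈ -21.600)
-6*39 - z = -6*39 - 1*(-108/5) = -234 + 108/5 = -1062/5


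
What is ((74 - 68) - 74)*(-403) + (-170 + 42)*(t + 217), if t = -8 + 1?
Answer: 524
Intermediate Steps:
t = -7
((74 - 68) - 74)*(-403) + (-170 + 42)*(t + 217) = ((74 - 68) - 74)*(-403) + (-170 + 42)*(-7 + 217) = (6 - 74)*(-403) - 128*210 = -68*(-403) - 26880 = 27404 - 26880 = 524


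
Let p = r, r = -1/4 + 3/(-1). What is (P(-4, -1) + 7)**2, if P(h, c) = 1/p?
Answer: 7569/169 ≈ 44.787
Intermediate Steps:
r = -13/4 (r = -1*1/4 + 3*(-1) = -1/4 - 3 = -13/4 ≈ -3.2500)
p = -13/4 ≈ -3.2500
P(h, c) = -4/13 (P(h, c) = 1/(-13/4) = -4/13)
(P(-4, -1) + 7)**2 = (-4/13 + 7)**2 = (87/13)**2 = 7569/169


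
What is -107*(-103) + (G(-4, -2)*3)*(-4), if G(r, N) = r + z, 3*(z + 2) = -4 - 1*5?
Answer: 11129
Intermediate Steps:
z = -5 (z = -2 + (-4 - 1*5)/3 = -2 + (-4 - 5)/3 = -2 + (⅓)*(-9) = -2 - 3 = -5)
G(r, N) = -5 + r (G(r, N) = r - 5 = -5 + r)
-107*(-103) + (G(-4, -2)*3)*(-4) = -107*(-103) + ((-5 - 4)*3)*(-4) = 11021 - 9*3*(-4) = 11021 - 27*(-4) = 11021 + 108 = 11129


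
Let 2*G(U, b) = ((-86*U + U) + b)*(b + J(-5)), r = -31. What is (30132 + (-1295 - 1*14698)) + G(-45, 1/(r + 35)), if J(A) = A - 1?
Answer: 100525/32 ≈ 3141.4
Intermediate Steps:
J(A) = -1 + A
G(U, b) = (-6 + b)*(b - 85*U)/2 (G(U, b) = (((-86*U + U) + b)*(b + (-1 - 5)))/2 = ((-85*U + b)*(b - 6))/2 = ((b - 85*U)*(-6 + b))/2 = ((-6 + b)*(b - 85*U))/2 = (-6 + b)*(b - 85*U)/2)
(30132 + (-1295 - 1*14698)) + G(-45, 1/(r + 35)) = (30132 + (-1295 - 1*14698)) + ((1/(-31 + 35))²/2 - 3/(-31 + 35) + 255*(-45) - 85/2*(-45)/(-31 + 35)) = (30132 + (-1295 - 14698)) + ((1/4)²/2 - 3/4 - 11475 - 85/2*(-45)/4) = (30132 - 15993) + ((¼)²/2 - 3*¼ - 11475 - 85/2*(-45)*¼) = 14139 + ((½)*(1/16) - ¾ - 11475 + 3825/8) = 14139 + (1/32 - ¾ - 11475 + 3825/8) = 14139 - 351923/32 = 100525/32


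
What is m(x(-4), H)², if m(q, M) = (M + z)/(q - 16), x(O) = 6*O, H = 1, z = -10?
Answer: 81/1600 ≈ 0.050625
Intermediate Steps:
m(q, M) = (-10 + M)/(-16 + q) (m(q, M) = (M - 10)/(q - 16) = (-10 + M)/(-16 + q))
m(x(-4), H)² = ((-10 + 1)/(-16 + 6*(-4)))² = (-9/(-16 - 24))² = (-9/(-40))² = (-1/40*(-9))² = (9/40)² = 81/1600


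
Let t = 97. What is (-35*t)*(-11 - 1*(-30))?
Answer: -64505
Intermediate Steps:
(-35*t)*(-11 - 1*(-30)) = (-35*97)*(-11 - 1*(-30)) = -3395*(-11 + 30) = -3395*19 = -64505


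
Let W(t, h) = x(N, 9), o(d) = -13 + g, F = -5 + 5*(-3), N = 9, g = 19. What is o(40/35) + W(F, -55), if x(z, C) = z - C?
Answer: 6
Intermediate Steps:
F = -20 (F = -5 - 15 = -20)
o(d) = 6 (o(d) = -13 + 19 = 6)
W(t, h) = 0 (W(t, h) = 9 - 1*9 = 9 - 9 = 0)
o(40/35) + W(F, -55) = 6 + 0 = 6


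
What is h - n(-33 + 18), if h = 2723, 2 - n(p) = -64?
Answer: 2657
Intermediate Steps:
n(p) = 66 (n(p) = 2 - 1*(-64) = 2 + 64 = 66)
h - n(-33 + 18) = 2723 - 1*66 = 2723 - 66 = 2657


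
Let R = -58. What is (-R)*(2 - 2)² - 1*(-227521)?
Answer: 227521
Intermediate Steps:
(-R)*(2 - 2)² - 1*(-227521) = (-1*(-58))*(2 - 2)² - 1*(-227521) = 58*0² + 227521 = 58*0 + 227521 = 0 + 227521 = 227521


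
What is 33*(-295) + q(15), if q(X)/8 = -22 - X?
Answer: -10031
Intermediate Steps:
q(X) = -176 - 8*X (q(X) = 8*(-22 - X) = -176 - 8*X)
33*(-295) + q(15) = 33*(-295) + (-176 - 8*15) = -9735 + (-176 - 120) = -9735 - 296 = -10031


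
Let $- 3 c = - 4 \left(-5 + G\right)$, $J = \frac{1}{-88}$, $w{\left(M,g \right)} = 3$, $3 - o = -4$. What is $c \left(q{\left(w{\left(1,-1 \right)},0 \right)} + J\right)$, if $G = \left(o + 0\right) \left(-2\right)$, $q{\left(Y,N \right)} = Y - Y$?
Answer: $\frac{19}{66} \approx 0.28788$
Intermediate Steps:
$o = 7$ ($o = 3 - -4 = 3 + 4 = 7$)
$q{\left(Y,N \right)} = 0$
$J = - \frac{1}{88} \approx -0.011364$
$G = -14$ ($G = \left(7 + 0\right) \left(-2\right) = 7 \left(-2\right) = -14$)
$c = - \frac{76}{3}$ ($c = - \frac{\left(-4\right) \left(-5 - 14\right)}{3} = - \frac{\left(-4\right) \left(-19\right)}{3} = \left(- \frac{1}{3}\right) 76 = - \frac{76}{3} \approx -25.333$)
$c \left(q{\left(w{\left(1,-1 \right)},0 \right)} + J\right) = - \frac{76 \left(0 - \frac{1}{88}\right)}{3} = \left(- \frac{76}{3}\right) \left(- \frac{1}{88}\right) = \frac{19}{66}$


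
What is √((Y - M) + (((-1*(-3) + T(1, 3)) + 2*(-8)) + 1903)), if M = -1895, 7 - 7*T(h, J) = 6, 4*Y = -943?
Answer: √695681/14 ≈ 59.577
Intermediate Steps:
Y = -943/4 (Y = (¼)*(-943) = -943/4 ≈ -235.75)
T(h, J) = ⅐ (T(h, J) = 1 - ⅐*6 = 1 - 6/7 = ⅐)
√((Y - M) + (((-1*(-3) + T(1, 3)) + 2*(-8)) + 1903)) = √((-943/4 - 1*(-1895)) + (((-1*(-3) + ⅐) + 2*(-8)) + 1903)) = √((-943/4 + 1895) + (((3 + ⅐) - 16) + 1903)) = √(6637/4 + ((22/7 - 16) + 1903)) = √(6637/4 + (-90/7 + 1903)) = √(6637/4 + 13231/7) = √(99383/28) = √695681/14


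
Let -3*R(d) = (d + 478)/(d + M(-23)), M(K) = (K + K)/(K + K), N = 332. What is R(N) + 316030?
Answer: 11693080/37 ≈ 3.1603e+5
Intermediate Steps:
M(K) = 1 (M(K) = (2*K)/((2*K)) = (2*K)*(1/(2*K)) = 1)
R(d) = -(478 + d)/(3*(1 + d)) (R(d) = -(d + 478)/(3*(d + 1)) = -(478 + d)/(3*(1 + d)))
R(N) + 316030 = (-478 - 1*332)/(3*(1 + 332)) + 316030 = (1/3)*(-478 - 332)/333 + 316030 = (1/3)*(1/333)*(-810) + 316030 = -30/37 + 316030 = 11693080/37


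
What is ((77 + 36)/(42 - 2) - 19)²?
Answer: 418609/1600 ≈ 261.63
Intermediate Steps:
((77 + 36)/(42 - 2) - 19)² = (113/40 - 19)² = (-647/40)² = 418609/1600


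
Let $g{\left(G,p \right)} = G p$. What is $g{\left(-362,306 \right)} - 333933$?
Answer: $-444705$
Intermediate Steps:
$g{\left(-362,306 \right)} - 333933 = \left(-362\right) 306 - 333933 = -110772 - 333933 = -444705$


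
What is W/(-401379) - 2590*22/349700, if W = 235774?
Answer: -478730651/638010165 ≈ -0.75035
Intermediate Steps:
W/(-401379) - 2590*22/349700 = 235774/(-401379) - 2590*22/349700 = 235774*(-1/401379) - 56980*1/349700 = -21434/36489 - 2849/17485 = -478730651/638010165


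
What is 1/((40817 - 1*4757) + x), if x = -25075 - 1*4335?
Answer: 1/6650 ≈ 0.00015038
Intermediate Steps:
x = -29410 (x = -25075 - 4335 = -29410)
1/((40817 - 1*4757) + x) = 1/((40817 - 1*4757) - 29410) = 1/((40817 - 4757) - 29410) = 1/(36060 - 29410) = 1/6650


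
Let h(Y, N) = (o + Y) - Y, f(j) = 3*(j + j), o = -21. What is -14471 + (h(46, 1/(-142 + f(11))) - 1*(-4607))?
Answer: -9885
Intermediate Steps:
f(j) = 6*j (f(j) = 3*(2*j) = 6*j)
h(Y, N) = -21 (h(Y, N) = (-21 + Y) - Y = -21)
-14471 + (h(46, 1/(-142 + f(11))) - 1*(-4607)) = -14471 + (-21 - 1*(-4607)) = -14471 + (-21 + 4607) = -14471 + 4586 = -9885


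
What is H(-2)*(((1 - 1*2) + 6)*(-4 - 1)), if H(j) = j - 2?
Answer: 100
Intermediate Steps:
H(j) = -2 + j
H(-2)*(((1 - 1*2) + 6)*(-4 - 1)) = (-2 - 2)*(((1 - 1*2) + 6)*(-4 - 1)) = -4*((1 - 2) + 6)*(-5) = -4*(-1 + 6)*(-5) = -20*(-5) = -4*(-25) = 100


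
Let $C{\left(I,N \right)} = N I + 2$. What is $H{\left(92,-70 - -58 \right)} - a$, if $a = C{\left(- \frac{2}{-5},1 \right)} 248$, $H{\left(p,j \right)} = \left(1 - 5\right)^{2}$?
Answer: $- \frac{2896}{5} \approx -579.2$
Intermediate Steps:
$C{\left(I,N \right)} = 2 + I N$ ($C{\left(I,N \right)} = I N + 2 = 2 + I N$)
$H{\left(p,j \right)} = 16$ ($H{\left(p,j \right)} = \left(-4\right)^{2} = 16$)
$a = \frac{2976}{5}$ ($a = \left(2 + - \frac{2}{-5} \cdot 1\right) 248 = \left(2 + \left(-2\right) \left(- \frac{1}{5}\right) 1\right) 248 = \left(2 + \frac{2}{5} \cdot 1\right) 248 = \left(2 + \frac{2}{5}\right) 248 = \frac{12}{5} \cdot 248 = \frac{2976}{5} \approx 595.2$)
$H{\left(92,-70 - -58 \right)} - a = 16 - \frac{2976}{5} = - \frac{2896}{5}$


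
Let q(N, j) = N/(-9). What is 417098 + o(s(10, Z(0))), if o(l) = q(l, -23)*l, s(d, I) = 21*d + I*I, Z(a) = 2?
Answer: 3708086/9 ≈ 4.1201e+5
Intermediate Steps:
q(N, j) = -N/9 (q(N, j) = N*(-1/9) = -N/9)
s(d, I) = I**2 + 21*d (s(d, I) = 21*d + I**2 = I**2 + 21*d)
o(l) = -l**2/9 (o(l) = (-l/9)*l = -l**2/9)
417098 + o(s(10, Z(0))) = 417098 - (2**2 + 21*10)**2/9 = 417098 - (4 + 210)**2/9 = 417098 - 1/9*214**2 = 417098 - 1/9*45796 = 417098 - 45796/9 = 3708086/9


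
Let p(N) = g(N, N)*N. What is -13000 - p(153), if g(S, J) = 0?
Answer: -13000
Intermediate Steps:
p(N) = 0 (p(N) = 0*N = 0)
-13000 - p(153) = -13000 - 1*0 = -13000 + 0 = -13000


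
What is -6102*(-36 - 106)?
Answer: 866484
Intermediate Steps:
-6102*(-36 - 106) = -6102*(-142) = -1*(-866484) = 866484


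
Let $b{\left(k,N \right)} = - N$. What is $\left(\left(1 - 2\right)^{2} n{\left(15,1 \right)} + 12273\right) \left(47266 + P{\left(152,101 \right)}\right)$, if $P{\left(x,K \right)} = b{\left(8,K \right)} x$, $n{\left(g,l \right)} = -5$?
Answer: $391520952$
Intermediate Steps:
$P{\left(x,K \right)} = - K x$
$\left(\left(1 - 2\right)^{2} n{\left(15,1 \right)} + 12273\right) \left(47266 + P{\left(152,101 \right)}\right) = \left(\left(1 - 2\right)^{2} \left(-5\right) + 12273\right) \left(47266 - 101 \cdot 152\right) = \left(\left(-1\right)^{2} \left(-5\right) + 12273\right) \left(47266 - 15352\right) = \left(1 \left(-5\right) + 12273\right) 31914 = \left(-5 + 12273\right) 31914 = 12268 \cdot 31914 = 391520952$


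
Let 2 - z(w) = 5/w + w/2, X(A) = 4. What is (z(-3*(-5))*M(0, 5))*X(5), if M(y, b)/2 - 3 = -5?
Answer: 280/3 ≈ 93.333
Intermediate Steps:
M(y, b) = -4 (M(y, b) = 6 + 2*(-5) = 6 - 10 = -4)
z(w) = 2 - 5/w - w/2 (z(w) = 2 - (5/w + w/2) = 2 - (w/2 + 5/w) = 2 + (-5/w - w/2) = 2 - 5/w - w/2)
(z(-3*(-5))*M(0, 5))*X(5) = ((2 - 5/((-3*(-5))) - (-3)*(-5)/2)*(-4))*4 = ((2 - 5/15 - ½*15)*(-4))*4 = ((2 - 5*1/15 - 15/2)*(-4))*4 = ((2 - ⅓ - 15/2)*(-4))*4 = -35/6*(-4)*4 = (70/3)*4 = 280/3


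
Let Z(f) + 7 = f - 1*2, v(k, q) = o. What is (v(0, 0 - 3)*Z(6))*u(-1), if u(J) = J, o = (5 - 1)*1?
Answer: 12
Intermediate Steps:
o = 4 (o = 4*1 = 4)
v(k, q) = 4
Z(f) = -9 + f (Z(f) = -7 + (f - 1*2) = -7 + (f - 2) = -7 + (-2 + f) = -9 + f)
(v(0, 0 - 3)*Z(6))*u(-1) = (4*(-9 + 6))*(-1) = (4*(-3))*(-1) = -12*(-1) = 12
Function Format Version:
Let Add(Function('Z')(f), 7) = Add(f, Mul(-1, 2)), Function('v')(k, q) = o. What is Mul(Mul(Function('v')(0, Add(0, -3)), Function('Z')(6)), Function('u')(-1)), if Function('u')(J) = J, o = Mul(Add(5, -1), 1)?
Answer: 12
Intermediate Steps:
o = 4 (o = Mul(4, 1) = 4)
Function('v')(k, q) = 4
Function('Z')(f) = Add(-9, f) (Function('Z')(f) = Add(-7, Add(f, Mul(-1, 2))) = Add(-7, Add(f, -2)) = Add(-7, Add(-2, f)) = Add(-9, f))
Mul(Mul(Function('v')(0, Add(0, -3)), Function('Z')(6)), Function('u')(-1)) = Mul(Mul(4, Add(-9, 6)), -1) = Mul(Mul(4, -3), -1) = Mul(-12, -1) = 12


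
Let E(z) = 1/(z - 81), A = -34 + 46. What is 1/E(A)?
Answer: -69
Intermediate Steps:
A = 12
E(z) = 1/(-81 + z)
1/E(A) = 1/(1/(-81 + 12)) = 1/(1/(-69)) = 1/(-1/69) = -69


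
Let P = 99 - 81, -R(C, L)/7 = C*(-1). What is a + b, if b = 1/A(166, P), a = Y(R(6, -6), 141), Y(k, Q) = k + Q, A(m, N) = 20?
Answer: 3661/20 ≈ 183.05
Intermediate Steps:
R(C, L) = 7*C (R(C, L) = -7*C*(-1) = -(-7)*C = 7*C)
P = 18
Y(k, Q) = Q + k
a = 183 (a = 141 + 7*6 = 141 + 42 = 183)
b = 1/20 ≈ 0.050000
a + b = 183 + 1/20 = 3661/20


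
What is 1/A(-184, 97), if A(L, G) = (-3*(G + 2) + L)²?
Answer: 1/231361 ≈ 4.3222e-6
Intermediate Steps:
A(L, G) = (-6 + L - 3*G)² (A(L, G) = (-3*(2 + G) + L)² = ((-6 - 3*G) + L)² = (-6 + L - 3*G)²)
1/A(-184, 97) = 1/((6 - 1*(-184) + 3*97)²) = 1/((6 + 184 + 291)²) = 1/(481²) = 1/231361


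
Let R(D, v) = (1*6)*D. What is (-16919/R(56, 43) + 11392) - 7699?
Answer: 174847/48 ≈ 3642.6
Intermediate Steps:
R(D, v) = 6*D
(-16919/R(56, 43) + 11392) - 7699 = (-16919/(6*56) + 11392) - 7699 = (-16919/336 + 11392) - 7699 = (-16919*1/336 + 11392) - 7699 = (-2417/48 + 11392) - 7699 = 544399/48 - 7699 = 174847/48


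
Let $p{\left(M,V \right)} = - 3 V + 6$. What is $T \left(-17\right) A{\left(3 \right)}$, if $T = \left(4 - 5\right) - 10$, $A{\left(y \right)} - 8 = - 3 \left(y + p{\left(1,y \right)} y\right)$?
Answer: $4862$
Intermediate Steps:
$p{\left(M,V \right)} = 6 - 3 V$
$A{\left(y \right)} = 8 - 3 y - 3 y \left(6 - 3 y\right)$ ($A{\left(y \right)} = 8 - 3 \left(y + \left(6 - 3 y\right) y\right) = 8 - 3 \left(y + y \left(6 - 3 y\right)\right) = 8 - \left(3 y + 3 y \left(6 - 3 y\right)\right) = 8 - 3 y - 3 y \left(6 - 3 y\right)$)
$T = -11$ ($T = -1 - 10 = -11$)
$T \left(-17\right) A{\left(3 \right)} = \left(-11\right) \left(-17\right) \left(8 - 63 + 9 \cdot 3^{2}\right) = 187 \left(8 - 63 + 9 \cdot 9\right) = 187 \left(8 - 63 + 81\right) = 187 \cdot 26 = 4862$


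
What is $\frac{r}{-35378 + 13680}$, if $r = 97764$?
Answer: $- \frac{48882}{10849} \approx -4.5057$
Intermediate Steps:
$\frac{r}{-35378 + 13680} = \frac{97764}{-35378 + 13680} = \frac{97764}{-21698} = 97764 \left(- \frac{1}{21698}\right) = - \frac{48882}{10849}$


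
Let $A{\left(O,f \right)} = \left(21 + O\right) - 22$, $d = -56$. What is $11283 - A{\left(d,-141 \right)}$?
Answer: $11340$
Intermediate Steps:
$A{\left(O,f \right)} = -1 + O$
$11283 - A{\left(d,-141 \right)} = 11283 - \left(-1 - 56\right) = 11283 - -57 = 11283 + 57 = 11340$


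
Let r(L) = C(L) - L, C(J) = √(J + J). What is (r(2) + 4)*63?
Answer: 252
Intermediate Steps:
C(J) = √2*√J (C(J) = √(2*J) = √2*√J)
r(L) = -L + √2*√L (r(L) = √2*√L - L = -L + √2*√L)
(r(2) + 4)*63 = ((-1*2 + √2*√2) + 4)*63 = ((-2 + 2) + 4)*63 = (0 + 4)*63 = 4*63 = 252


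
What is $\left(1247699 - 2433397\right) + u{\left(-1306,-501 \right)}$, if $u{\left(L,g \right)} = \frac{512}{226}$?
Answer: $- \frac{133983618}{113} \approx -1.1857 \cdot 10^{6}$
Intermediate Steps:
$u{\left(L,g \right)} = \frac{256}{113}$ ($u{\left(L,g \right)} = 512 \cdot \frac{1}{226} = \frac{256}{113}$)
$\left(1247699 - 2433397\right) + u{\left(-1306,-501 \right)} = \left(1247699 - 2433397\right) + \frac{256}{113} = -1185698 + \frac{256}{113} = - \frac{133983618}{113}$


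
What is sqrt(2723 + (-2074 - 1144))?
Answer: 3*I*sqrt(55) ≈ 22.249*I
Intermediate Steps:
sqrt(2723 + (-2074 - 1144)) = sqrt(2723 - 3218) = sqrt(-495) = 3*I*sqrt(55)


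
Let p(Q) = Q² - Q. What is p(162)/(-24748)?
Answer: -567/538 ≈ -1.0539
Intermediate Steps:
p(162)/(-24748) = (162*(-1 + 162))/(-24748) = (162*161)*(-1/24748) = 26082*(-1/24748) = -567/538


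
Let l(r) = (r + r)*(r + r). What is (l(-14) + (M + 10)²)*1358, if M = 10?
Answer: 1607872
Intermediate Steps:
l(r) = 4*r² (l(r) = (2*r)*(2*r) = 4*r²)
(l(-14) + (M + 10)²)*1358 = (4*(-14)² + (10 + 10)²)*1358 = (4*196 + 20²)*1358 = (784 + 400)*1358 = 1184*1358 = 1607872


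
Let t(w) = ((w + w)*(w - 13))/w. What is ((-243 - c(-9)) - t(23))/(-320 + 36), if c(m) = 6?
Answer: 269/284 ≈ 0.94718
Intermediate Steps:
t(w) = -26 + 2*w (t(w) = ((2*w)*(-13 + w))/w = (2*w*(-13 + w))/w = -26 + 2*w)
((-243 - c(-9)) - t(23))/(-320 + 36) = ((-243 - 1*6) - (-26 + 2*23))/(-320 + 36) = ((-243 - 6) - (-26 + 46))/(-284) = (-249 - 1*20)*(-1/284) = (-249 - 20)*(-1/284) = -269*(-1/284) = 269/284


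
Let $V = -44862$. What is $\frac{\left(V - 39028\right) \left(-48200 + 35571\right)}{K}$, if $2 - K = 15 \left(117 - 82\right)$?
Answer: $- \frac{1059446810}{523} \approx -2.0257 \cdot 10^{6}$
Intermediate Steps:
$K = -523$ ($K = 2 - 15 \left(117 - 82\right) = 2 - 15 \cdot 35 = 2 - 525 = -523$)
$\frac{\left(V - 39028\right) \left(-48200 + 35571\right)}{K} = \frac{\left(-44862 - 39028\right) \left(-48200 + 35571\right)}{-523} = \left(-83890\right) \left(-12629\right) \left(- \frac{1}{523}\right) = 1059446810 \left(- \frac{1}{523}\right) = - \frac{1059446810}{523}$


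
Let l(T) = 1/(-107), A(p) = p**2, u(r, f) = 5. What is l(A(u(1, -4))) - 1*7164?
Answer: -766549/107 ≈ -7164.0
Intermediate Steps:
l(T) = -1/107
l(A(u(1, -4))) - 1*7164 = -1/107 - 1*7164 = -1/107 - 7164 = -766549/107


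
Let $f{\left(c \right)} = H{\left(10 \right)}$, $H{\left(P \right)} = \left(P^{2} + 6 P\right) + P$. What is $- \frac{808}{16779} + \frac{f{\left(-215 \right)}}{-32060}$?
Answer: $- \frac{410813}{7684782} \approx -0.053458$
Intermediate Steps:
$H{\left(P \right)} = P^{2} + 7 P$
$f{\left(c \right)} = 170$ ($f{\left(c \right)} = 10 \left(7 + 10\right) = 10 \cdot 17 = 170$)
$- \frac{808}{16779} + \frac{f{\left(-215 \right)}}{-32060} = - \frac{808}{16779} + \frac{170}{-32060} = \left(-808\right) \frac{1}{16779} + 170 \left(- \frac{1}{32060}\right) = - \frac{808}{16779} - \frac{17}{3206} = - \frac{410813}{7684782}$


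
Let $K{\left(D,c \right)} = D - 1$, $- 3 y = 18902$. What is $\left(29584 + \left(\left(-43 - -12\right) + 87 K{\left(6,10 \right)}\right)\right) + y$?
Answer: $\frac{71062}{3} \approx 23687.0$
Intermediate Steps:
$y = - \frac{18902}{3}$ ($y = \left(- \frac{1}{3}\right) 18902 = - \frac{18902}{3} \approx -6300.7$)
$K{\left(D,c \right)} = -1 + D$ ($K{\left(D,c \right)} = D - 1 = -1 + D$)
$\left(29584 + \left(\left(-43 - -12\right) + 87 K{\left(6,10 \right)}\right)\right) + y = \left(29584 + \left(\left(-43 - -12\right) + 87 \left(-1 + 6\right)\right)\right) - \frac{18902}{3} = \left(29584 + \left(\left(-43 + 12\right) + 87 \cdot 5\right)\right) - \frac{18902}{3} = \left(29584 + \left(-31 + 435\right)\right) - \frac{18902}{3} = \left(29584 + 404\right) - \frac{18902}{3} = 29988 - \frac{18902}{3} = \frac{71062}{3}$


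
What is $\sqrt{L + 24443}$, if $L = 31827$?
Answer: $\sqrt{56270} \approx 237.21$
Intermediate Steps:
$\sqrt{L + 24443} = \sqrt{31827 + 24443} = \sqrt{56270}$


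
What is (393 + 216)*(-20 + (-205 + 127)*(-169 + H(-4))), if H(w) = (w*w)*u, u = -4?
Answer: 11055786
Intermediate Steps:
H(w) = -4*w² (H(w) = (w*w)*(-4) = w²*(-4) = -4*w²)
(393 + 216)*(-20 + (-205 + 127)*(-169 + H(-4))) = (393 + 216)*(-20 + (-205 + 127)*(-169 - 4*(-4)²)) = 609*(-20 - 78*(-169 - 4*16)) = 609*(-20 - 78*(-169 - 64)) = 609*(-20 - 78*(-233)) = 609*(-20 + 18174) = 609*18154 = 11055786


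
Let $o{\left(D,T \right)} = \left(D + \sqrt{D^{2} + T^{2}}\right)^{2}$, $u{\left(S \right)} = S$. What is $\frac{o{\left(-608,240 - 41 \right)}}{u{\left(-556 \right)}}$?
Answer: $- \frac{778929}{556} + \frac{304 \sqrt{409265}}{139} \approx -1.8117$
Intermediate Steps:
$\frac{o{\left(-608,240 - 41 \right)}}{u{\left(-556 \right)}} = \frac{\left(-608 + \sqrt{\left(-608\right)^{2} + \left(240 - 41\right)^{2}}\right)^{2}}{-556} = \left(-608 + \sqrt{369664 + 199^{2}}\right)^{2} \left(- \frac{1}{556}\right) = \left(-608 + \sqrt{369664 + 39601}\right)^{2} \left(- \frac{1}{556}\right) = \left(-608 + \sqrt{409265}\right)^{2} \left(- \frac{1}{556}\right) = - \frac{\left(-608 + \sqrt{409265}\right)^{2}}{556}$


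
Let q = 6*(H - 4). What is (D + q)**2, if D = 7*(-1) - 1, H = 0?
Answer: 1024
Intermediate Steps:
D = -8 (D = -7 - 1 = -8)
q = -24 (q = 6*(0 - 4) = 6*(-4) = -24)
(D + q)**2 = (-8 - 24)**2 = (-32)**2 = 1024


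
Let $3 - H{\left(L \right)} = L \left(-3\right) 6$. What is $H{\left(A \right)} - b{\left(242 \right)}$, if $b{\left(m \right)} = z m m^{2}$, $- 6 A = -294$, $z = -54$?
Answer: $765315237$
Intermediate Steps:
$A = 49$ ($A = \left(- \frac{1}{6}\right) \left(-294\right) = 49$)
$b{\left(m \right)} = - 54 m^{3}$ ($b{\left(m \right)} = - 54 m m^{2} = - 54 m^{3}$)
$H{\left(L \right)} = 3 + 18 L$ ($H{\left(L \right)} = 3 - L \left(-3\right) 6 = 3 - - 3 L 6 = 3 - - 18 L = 3 + 18 L$)
$H{\left(A \right)} - b{\left(242 \right)} = \left(3 + 18 \cdot 49\right) - - 54 \cdot 242^{3} = \left(3 + 882\right) - \left(-54\right) 14172488 = 885 - -765314352 = 885 + 765314352 = 765315237$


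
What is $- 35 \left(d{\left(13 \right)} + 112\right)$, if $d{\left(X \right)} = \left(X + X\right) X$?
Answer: $-15750$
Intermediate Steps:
$d{\left(X \right)} = 2 X^{2}$ ($d{\left(X \right)} = 2 X X = 2 X^{2}$)
$- 35 \left(d{\left(13 \right)} + 112\right) = - 35 \left(2 \cdot 13^{2} + 112\right) = - 35 \left(2 \cdot 169 + 112\right) = - 35 \left(338 + 112\right) = \left(-35\right) 450 = -15750$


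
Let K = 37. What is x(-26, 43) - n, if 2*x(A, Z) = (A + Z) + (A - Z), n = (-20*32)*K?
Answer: 23654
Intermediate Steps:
n = -23680 (n = -20*32*37 = -640*37 = -23680)
x(A, Z) = A (x(A, Z) = ((A + Z) + (A - Z))/2 = (2*A)/2 = A)
x(-26, 43) - n = -26 - 1*(-23680) = -26 + 23680 = 23654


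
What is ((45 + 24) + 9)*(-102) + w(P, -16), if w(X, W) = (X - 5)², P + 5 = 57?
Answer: -5747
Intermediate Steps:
P = 52 (P = -5 + 57 = 52)
w(X, W) = (-5 + X)²
((45 + 24) + 9)*(-102) + w(P, -16) = ((45 + 24) + 9)*(-102) + (-5 + 52)² = (69 + 9)*(-102) + 47² = 78*(-102) + 2209 = -7956 + 2209 = -5747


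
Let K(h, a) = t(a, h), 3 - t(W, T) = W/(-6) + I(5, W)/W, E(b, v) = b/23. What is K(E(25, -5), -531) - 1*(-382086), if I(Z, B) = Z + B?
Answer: 405683479/1062 ≈ 3.8200e+5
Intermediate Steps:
I(Z, B) = B + Z
E(b, v) = b/23 (E(b, v) = b*(1/23) = b/23)
t(W, T) = 3 + W/6 - (5 + W)/W (t(W, T) = 3 - (W/(-6) + (W + 5)/W) = 3 - (W*(-1/6) + (5 + W)/W) = 3 - (-W/6 + (5 + W)/W) = 3 + (W/6 - (5 + W)/W) = 3 + W/6 - (5 + W)/W)
K(h, a) = 2 - 5/a + a/6
K(E(25, -5), -531) - 1*(-382086) = (2 - 5/(-531) + (1/6)*(-531)) - 1*(-382086) = (2 - 5*(-1/531) - 177/2) + 382086 = (2 + 5/531 - 177/2) + 382086 = -91853/1062 + 382086 = 405683479/1062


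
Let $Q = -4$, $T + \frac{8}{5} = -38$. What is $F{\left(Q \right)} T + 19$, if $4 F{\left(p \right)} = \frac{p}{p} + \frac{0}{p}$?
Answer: $\frac{91}{10} \approx 9.1$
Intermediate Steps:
$T = - \frac{198}{5}$ ($T = - \frac{8}{5} - 38 = - \frac{198}{5} \approx -39.6$)
$F{\left(p \right)} = \frac{1}{4}$ ($F{\left(p \right)} = \frac{\frac{p}{p} + \frac{0}{p}}{4} = \frac{1 + 0}{4} = \frac{1}{4} \cdot 1 = \frac{1}{4}$)
$F{\left(Q \right)} T + 19 = \frac{1}{4} \left(- \frac{198}{5}\right) + 19 = - \frac{99}{10} + 19 = \frac{91}{10}$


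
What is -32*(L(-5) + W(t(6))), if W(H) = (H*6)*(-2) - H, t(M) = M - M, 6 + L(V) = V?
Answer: 352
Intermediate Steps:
L(V) = -6 + V
t(M) = 0
W(H) = -13*H (W(H) = (6*H)*(-2) - H = -12*H - H = -13*H)
-32*(L(-5) + W(t(6))) = -32*((-6 - 5) - 13*0) = -32*(-11 + 0) = -32*(-11) = 352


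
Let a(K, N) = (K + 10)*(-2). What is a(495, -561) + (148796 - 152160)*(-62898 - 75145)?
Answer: 464375642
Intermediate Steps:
a(K, N) = -20 - 2*K (a(K, N) = (10 + K)*(-2) = -20 - 2*K)
a(495, -561) + (148796 - 152160)*(-62898 - 75145) = (-20 - 2*495) + (148796 - 152160)*(-62898 - 75145) = (-20 - 990) - 3364*(-138043) = -1010 + 464376652 = 464375642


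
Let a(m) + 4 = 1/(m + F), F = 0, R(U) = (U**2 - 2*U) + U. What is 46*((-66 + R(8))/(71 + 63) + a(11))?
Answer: -135056/737 ≈ -183.25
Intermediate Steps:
R(U) = U**2 - U
a(m) = -4 + 1/m (a(m) = -4 + 1/(m + 0) = -4 + 1/m)
46*((-66 + R(8))/(71 + 63) + a(11)) = 46*((-66 + 8*(-1 + 8))/(71 + 63) + (-4 + 1/11)) = 46*((-66 + 8*7)/134 + (-4 + 1/11)) = 46*((-66 + 56)*(1/134) - 43/11) = 46*(-10*1/134 - 43/11) = 46*(-5/67 - 43/11) = 46*(-2936/737) = -135056/737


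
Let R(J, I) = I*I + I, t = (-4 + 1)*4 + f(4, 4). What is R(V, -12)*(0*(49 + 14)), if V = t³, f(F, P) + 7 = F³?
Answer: 0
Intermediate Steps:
f(F, P) = -7 + F³
t = 45 (t = (-4 + 1)*4 + (-7 + 4³) = -3*4 + (-7 + 64) = -12 + 57 = 45)
V = 91125 (V = 45³ = 91125)
R(J, I) = I + I² (R(J, I) = I² + I = I + I²)
R(V, -12)*(0*(49 + 14)) = (-12*(1 - 12))*(0*(49 + 14)) = (-12*(-11))*(0*63) = 132*0 = 0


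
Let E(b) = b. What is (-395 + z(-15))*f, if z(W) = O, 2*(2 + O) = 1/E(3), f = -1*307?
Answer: 730967/6 ≈ 1.2183e+5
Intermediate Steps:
f = -307
O = -11/6 (O = -2 + (1/2)/3 = -2 + (1/2)*(1/3) = -2 + 1/6 = -11/6 ≈ -1.8333)
z(W) = -11/6
(-395 + z(-15))*f = (-395 - 11/6)*(-307) = -2381/6*(-307) = 730967/6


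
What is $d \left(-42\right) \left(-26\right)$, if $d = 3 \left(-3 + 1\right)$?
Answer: $-6552$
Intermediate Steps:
$d = -6$ ($d = 3 \left(-2\right) = -6$)
$d \left(-42\right) \left(-26\right) = \left(-6\right) \left(-42\right) \left(-26\right) = 252 \left(-26\right) = -6552$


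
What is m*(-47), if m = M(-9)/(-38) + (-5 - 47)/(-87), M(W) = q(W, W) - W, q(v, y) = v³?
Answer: -1518476/1653 ≈ -918.62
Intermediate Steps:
M(W) = W³ - W
m = 32308/1653 (m = ((-9)³ - 1*(-9))/(-38) + (-5 - 47)/(-87) = (-729 + 9)*(-1/38) - 52*(-1/87) = -720*(-1/38) + 52/87 = 360/19 + 52/87 = 32308/1653 ≈ 19.545)
m*(-47) = (32308/1653)*(-47) = -1518476/1653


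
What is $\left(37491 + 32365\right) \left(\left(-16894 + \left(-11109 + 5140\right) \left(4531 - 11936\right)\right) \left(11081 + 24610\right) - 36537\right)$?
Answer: $110159774222442624$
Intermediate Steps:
$\left(37491 + 32365\right) \left(\left(-16894 + \left(-11109 + 5140\right) \left(4531 - 11936\right)\right) \left(11081 + 24610\right) - 36537\right) = 69856 \left(\left(-16894 - -44200445\right) 35691 - 36537\right) = 69856 \left(\left(-16894 + 44200445\right) 35691 - 36537\right) = 69856 \left(44183551 \cdot 35691 - 36537\right) = 69856 \left(1576955118741 - 36537\right) = 69856 \cdot 1576955082204 = 110159774222442624$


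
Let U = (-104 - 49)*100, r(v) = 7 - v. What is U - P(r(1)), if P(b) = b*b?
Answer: -15336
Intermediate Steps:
P(b) = b**2
U = -15300 (U = -153*100 = -15300)
U - P(r(1)) = -15300 - (7 - 1*1)**2 = -15300 - (7 - 1)**2 = -15300 - 1*6**2 = -15300 - 1*36 = -15300 - 36 = -15336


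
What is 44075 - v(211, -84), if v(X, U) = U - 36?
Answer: 44195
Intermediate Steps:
v(X, U) = -36 + U
44075 - v(211, -84) = 44075 - (-36 - 84) = 44075 - 1*(-120) = 44075 + 120 = 44195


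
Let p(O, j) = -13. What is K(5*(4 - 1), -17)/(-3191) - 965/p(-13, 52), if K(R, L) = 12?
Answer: 3079159/41483 ≈ 74.227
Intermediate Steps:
K(5*(4 - 1), -17)/(-3191) - 965/p(-13, 52) = 12/(-3191) - 965/(-13) = 12*(-1/3191) - 965*(-1/13) = -12/3191 + 965/13 = 3079159/41483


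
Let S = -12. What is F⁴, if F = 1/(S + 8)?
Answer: 1/256 ≈ 0.0039063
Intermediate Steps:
F = -¼ (F = 1/(-12 + 8) = 1/(-4) = -¼ ≈ -0.25000)
F⁴ = (-¼)⁴ = 1/256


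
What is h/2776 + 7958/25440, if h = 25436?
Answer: 41823953/4413840 ≈ 9.4756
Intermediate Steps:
h/2776 + 7958/25440 = 25436/2776 + 7958/25440 = 25436*(1/2776) + 7958*(1/25440) = 6359/694 + 3979/12720 = 41823953/4413840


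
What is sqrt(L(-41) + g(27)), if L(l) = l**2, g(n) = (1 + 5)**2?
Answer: sqrt(1717) ≈ 41.437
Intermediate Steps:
g(n) = 36 (g(n) = 6**2 = 36)
sqrt(L(-41) + g(27)) = sqrt((-41)**2 + 36) = sqrt(1681 + 36) = sqrt(1717)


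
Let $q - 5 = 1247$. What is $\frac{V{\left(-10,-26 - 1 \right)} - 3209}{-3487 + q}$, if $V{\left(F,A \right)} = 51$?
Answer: $\frac{3158}{2235} \approx 1.413$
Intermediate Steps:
$q = 1252$ ($q = 5 + 1247 = 1252$)
$\frac{V{\left(-10,-26 - 1 \right)} - 3209}{-3487 + q} = \frac{51 - 3209}{-3487 + 1252} = - \frac{3158}{-2235} = \left(-3158\right) \left(- \frac{1}{2235}\right) = \frac{3158}{2235}$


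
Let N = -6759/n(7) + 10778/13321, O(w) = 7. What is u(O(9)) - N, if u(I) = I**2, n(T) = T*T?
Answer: 17356034/93247 ≈ 186.13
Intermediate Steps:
n(T) = T**2
N = -12786931/93247 (N = -6759/(7**2) + 10778/13321 = -6759/49 + 10778*(1/13321) = -6759*1/49 + 10778/13321 = -6759/49 + 10778/13321 = -12786931/93247 ≈ -137.13)
u(O(9)) - N = 7**2 - 1*(-12786931/93247) = 49 + 12786931/93247 = 17356034/93247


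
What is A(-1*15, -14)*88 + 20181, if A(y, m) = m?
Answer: 18949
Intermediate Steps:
A(-1*15, -14)*88 + 20181 = -14*88 + 20181 = -1232 + 20181 = 18949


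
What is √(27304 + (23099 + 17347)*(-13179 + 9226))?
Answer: I*√159855734 ≈ 12643.0*I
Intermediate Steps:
√(27304 + (23099 + 17347)*(-13179 + 9226)) = √(27304 + 40446*(-3953)) = √(27304 - 159883038) = √(-159855734) = I*√159855734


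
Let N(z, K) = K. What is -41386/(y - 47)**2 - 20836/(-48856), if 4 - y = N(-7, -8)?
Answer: -499107579/14962150 ≈ -33.358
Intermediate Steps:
y = 12 (y = 4 - 1*(-8) = 4 + 8 = 12)
-41386/(y - 47)**2 - 20836/(-48856) = -41386/(12 - 47)**2 - 20836/(-48856) = -41386/((-35)**2) - 20836*(-1/48856) = -41386/1225 + 5209/12214 = -499107579/14962150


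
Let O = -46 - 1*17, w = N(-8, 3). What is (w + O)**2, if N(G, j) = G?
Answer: 5041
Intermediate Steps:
w = -8
O = -63 (O = -46 - 17 = -63)
(w + O)**2 = (-8 - 63)**2 = (-71)**2 = 5041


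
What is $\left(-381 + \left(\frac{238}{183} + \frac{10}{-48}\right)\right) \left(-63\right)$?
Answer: $\frac{11679885}{488} \approx 23934.0$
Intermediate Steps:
$\left(-381 + \left(\frac{238}{183} + \frac{10}{-48}\right)\right) \left(-63\right) = \left(-381 + \left(238 \cdot \frac{1}{183} + 10 \left(- \frac{1}{48}\right)\right)\right) \left(-63\right) = \left(-381 + \left(\frac{238}{183} - \frac{5}{24}\right)\right) \left(-63\right) = \left(-381 + \frac{533}{488}\right) \left(-63\right) = \left(- \frac{185395}{488}\right) \left(-63\right) = \frac{11679885}{488}$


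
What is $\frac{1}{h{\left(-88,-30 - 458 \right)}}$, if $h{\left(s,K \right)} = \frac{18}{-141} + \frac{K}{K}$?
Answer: $\frac{47}{41} \approx 1.1463$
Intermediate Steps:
$h{\left(s,K \right)} = \frac{41}{47}$ ($h{\left(s,K \right)} = 18 \left(- \frac{1}{141}\right) + 1 = - \frac{6}{47} + 1 = \frac{41}{47}$)
$\frac{1}{h{\left(-88,-30 - 458 \right)}} = \frac{1}{\frac{41}{47}} = \frac{47}{41}$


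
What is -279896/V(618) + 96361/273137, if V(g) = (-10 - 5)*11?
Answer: 76465853317/45067605 ≈ 1696.7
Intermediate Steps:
V(g) = -165 (V(g) = -15*11 = -165)
-279896/V(618) + 96361/273137 = -279896/(-165) + 96361/273137 = -279896*(-1/165) + 96361*(1/273137) = 279896/165 + 96361/273137 = 76465853317/45067605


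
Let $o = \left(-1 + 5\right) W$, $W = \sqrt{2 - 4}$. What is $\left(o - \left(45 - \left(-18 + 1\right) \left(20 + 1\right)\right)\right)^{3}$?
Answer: $-64926216 + 1939120 i \sqrt{2} \approx -6.4926 \cdot 10^{7} + 2.7423 \cdot 10^{6} i$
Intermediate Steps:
$W = i \sqrt{2}$ ($W = \sqrt{-2} = i \sqrt{2} \approx 1.4142 i$)
$o = 4 i \sqrt{2}$ ($o = \left(-1 + 5\right) i \sqrt{2} = 4 i \sqrt{2} \approx 5.6569 i$)
$\left(o - \left(45 - \left(-18 + 1\right) \left(20 + 1\right)\right)\right)^{3} = \left(4 i \sqrt{2} - \left(45 - \left(-18 + 1\right) \left(20 + 1\right)\right)\right)^{3} = \left(4 i \sqrt{2} - \left(45 - \left(-17\right) 21\right)\right)^{3} = \left(4 i \sqrt{2} - \left(45 - -357\right)\right)^{3} = \left(4 i \sqrt{2} - \left(45 + 357\right)\right)^{3} = \left(4 i \sqrt{2} - 402\right)^{3} = \left(-402 + 4 i \sqrt{2}\right)^{3}$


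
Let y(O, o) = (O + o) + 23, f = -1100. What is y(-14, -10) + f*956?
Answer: -1051601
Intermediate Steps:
y(O, o) = 23 + O + o
y(-14, -10) + f*956 = (23 - 14 - 10) - 1100*956 = -1 - 1051600 = -1051601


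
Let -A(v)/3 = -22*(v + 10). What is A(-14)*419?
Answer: -110616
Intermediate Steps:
A(v) = 660 + 66*v (A(v) = -(-66)*(v + 10) = -(-66)*(10 + v) = -3*(-220 - 22*v) = 660 + 66*v)
A(-14)*419 = (660 + 66*(-14))*419 = (660 - 924)*419 = -264*419 = -110616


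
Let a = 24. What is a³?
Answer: 13824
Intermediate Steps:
a³ = 24³ = 13824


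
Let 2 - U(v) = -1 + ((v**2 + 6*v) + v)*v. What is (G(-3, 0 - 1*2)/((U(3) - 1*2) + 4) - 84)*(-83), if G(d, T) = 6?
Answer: 593118/85 ≈ 6977.9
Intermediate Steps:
U(v) = 3 - v*(v**2 + 7*v) (U(v) = 2 - (-1 + ((v**2 + 6*v) + v)*v) = 2 - (-1 + (v**2 + 7*v)*v) = 2 - (-1 + v*(v**2 + 7*v)) = 2 + (1 - v*(v**2 + 7*v)) = 3 - v*(v**2 + 7*v))
(G(-3, 0 - 1*2)/((U(3) - 1*2) + 4) - 84)*(-83) = (6/(((3 - 1*3**3 - 7*3**2) - 1*2) + 4) - 84)*(-83) = (6/(((3 - 1*27 - 7*9) - 2) + 4) - 84)*(-83) = (6/(((3 - 27 - 63) - 2) + 4) - 84)*(-83) = (6/((-87 - 2) + 4) - 84)*(-83) = (6/(-89 + 4) - 84)*(-83) = (6/(-85) - 84)*(-83) = (-1/85*6 - 84)*(-83) = (-6/85 - 84)*(-83) = -7146/85*(-83) = 593118/85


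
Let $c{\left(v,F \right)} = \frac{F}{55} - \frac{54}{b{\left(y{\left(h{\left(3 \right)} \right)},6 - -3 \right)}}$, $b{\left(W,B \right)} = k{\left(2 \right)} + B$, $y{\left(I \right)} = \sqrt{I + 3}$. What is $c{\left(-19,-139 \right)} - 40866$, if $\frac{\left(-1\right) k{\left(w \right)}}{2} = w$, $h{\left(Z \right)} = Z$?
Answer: $- \frac{2248363}{55} \approx -40879.0$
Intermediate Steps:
$k{\left(w \right)} = - 2 w$
$y{\left(I \right)} = \sqrt{3 + I}$
$b{\left(W,B \right)} = -4 + B$ ($b{\left(W,B \right)} = \left(-2\right) 2 + B = -4 + B$)
$c{\left(v,F \right)} = - \frac{54}{5} + \frac{F}{55}$ ($c{\left(v,F \right)} = \frac{F}{55} - \frac{54}{-4 + \left(6 - -3\right)} = F \frac{1}{55} - \frac{54}{-4 + \left(6 + 3\right)} = \frac{F}{55} - \frac{54}{-4 + 9} = \frac{F}{55} - \frac{54}{5} = - \frac{54}{5} + \frac{F}{55}$)
$c{\left(-19,-139 \right)} - 40866 = \left(- \frac{54}{5} + \frac{1}{55} \left(-139\right)\right) - 40866 = \left(- \frac{54}{5} - \frac{139}{55}\right) - 40866 = - \frac{733}{55} - 40866 = - \frac{2248363}{55}$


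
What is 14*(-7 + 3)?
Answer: -56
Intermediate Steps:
14*(-7 + 3) = 14*(-4) = -56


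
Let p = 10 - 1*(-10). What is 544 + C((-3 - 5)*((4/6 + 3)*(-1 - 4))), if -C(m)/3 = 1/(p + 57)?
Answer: 41885/77 ≈ 543.96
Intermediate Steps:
p = 20 (p = 10 + 10 = 20)
C(m) = -3/77 (C(m) = -3/(20 + 57) = -3/77)
544 + C((-3 - 5)*((4/6 + 3)*(-1 - 4))) = 544 - 3/77 = 41885/77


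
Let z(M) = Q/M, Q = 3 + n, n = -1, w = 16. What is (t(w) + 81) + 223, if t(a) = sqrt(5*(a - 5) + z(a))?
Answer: 304 + 21*sqrt(2)/4 ≈ 311.42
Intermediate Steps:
Q = 2 (Q = 3 - 1 = 2)
z(M) = 2/M
t(a) = sqrt(-25 + 2/a + 5*a) (t(a) = sqrt(5*(a - 5) + 2/a) = sqrt(5*(-5 + a) + 2/a) = sqrt((-25 + 5*a) + 2/a) = sqrt(-25 + 2/a + 5*a))
(t(w) + 81) + 223 = (sqrt(-25 + 2/16 + 5*16) + 81) + 223 = (sqrt(-25 + 2*(1/16) + 80) + 81) + 223 = (sqrt(-25 + 1/8 + 80) + 81) + 223 = (sqrt(441/8) + 81) + 223 = (21*sqrt(2)/4 + 81) + 223 = (81 + 21*sqrt(2)/4) + 223 = 304 + 21*sqrt(2)/4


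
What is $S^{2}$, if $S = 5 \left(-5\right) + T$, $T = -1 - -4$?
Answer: $484$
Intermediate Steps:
$T = 3$ ($T = -1 + 4 = 3$)
$S = -22$ ($S = 5 \left(-5\right) + 3 = -25 + 3 = -22$)
$S^{2} = \left(-22\right)^{2} = 484$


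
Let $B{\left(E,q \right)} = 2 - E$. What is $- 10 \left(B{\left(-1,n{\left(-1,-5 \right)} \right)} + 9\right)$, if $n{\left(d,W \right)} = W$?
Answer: $-120$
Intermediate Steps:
$- 10 \left(B{\left(-1,n{\left(-1,-5 \right)} \right)} + 9\right) = - 10 \left(\left(2 - -1\right) + 9\right) = - 10 \left(\left(2 + 1\right) + 9\right) = - 10 \left(3 + 9\right) = \left(-10\right) 12 = -120$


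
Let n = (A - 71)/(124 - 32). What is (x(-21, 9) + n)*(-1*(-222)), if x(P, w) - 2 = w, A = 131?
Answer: 59496/23 ≈ 2586.8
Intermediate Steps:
x(P, w) = 2 + w
n = 15/23 (n = (131 - 71)/(124 - 32) = 60/92 = 60*(1/92) = 15/23 ≈ 0.65217)
(x(-21, 9) + n)*(-1*(-222)) = ((2 + 9) + 15/23)*(-1*(-222)) = (11 + 15/23)*222 = (268/23)*222 = 59496/23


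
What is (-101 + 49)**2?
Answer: 2704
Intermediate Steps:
(-101 + 49)**2 = (-52)**2 = 2704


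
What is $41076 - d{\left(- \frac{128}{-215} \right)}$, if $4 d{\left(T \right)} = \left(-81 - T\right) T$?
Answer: $\frac{1899299476}{46225} \approx 41088.0$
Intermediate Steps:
$d{\left(T \right)} = \frac{T \left(-81 - T\right)}{4}$ ($d{\left(T \right)} = \frac{\left(-81 - T\right) T}{4} = \frac{T \left(-81 - T\right)}{4}$)
$41076 - d{\left(- \frac{128}{-215} \right)} = 41076 - - \frac{- \frac{128}{-215} \left(81 - \frac{128}{-215}\right)}{4} = 41076 - - \frac{\left(-128\right) \left(- \frac{1}{215}\right) \left(81 - - \frac{128}{215}\right)}{4} = 41076 - \left(- \frac{1}{4}\right) \frac{128}{215} \left(81 + \frac{128}{215}\right) = 41076 - \left(- \frac{1}{4}\right) \frac{128}{215} \cdot \frac{17543}{215} = 41076 - - \frac{561376}{46225} = 41076 + \frac{561376}{46225} = \frac{1899299476}{46225}$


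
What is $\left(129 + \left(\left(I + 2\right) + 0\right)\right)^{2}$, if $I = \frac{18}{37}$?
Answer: $\frac{23668225}{1369} \approx 17289.0$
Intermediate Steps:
$I = \frac{18}{37}$ ($I = 18 \cdot \frac{1}{37} = \frac{18}{37} \approx 0.48649$)
$\left(129 + \left(\left(I + 2\right) + 0\right)\right)^{2} = \left(129 + \left(\left(\frac{18}{37} + 2\right) + 0\right)\right)^{2} = \left(129 + \left(\frac{92}{37} + 0\right)\right)^{2} = \left(129 + \frac{92}{37}\right)^{2} = \left(\frac{4865}{37}\right)^{2} = \frac{23668225}{1369}$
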